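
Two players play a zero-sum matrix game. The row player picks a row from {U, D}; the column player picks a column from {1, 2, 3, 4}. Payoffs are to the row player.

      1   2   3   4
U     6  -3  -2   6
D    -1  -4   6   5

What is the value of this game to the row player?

Row minima: U → -3, D → -4; maximin = -3.
Column maxima: 1 → 6, 2 → -3, 3 → 6, 4 → 6; minimax = -3.
Since maximin = minimax = -3, there is a saddle point and the value is -3.

-3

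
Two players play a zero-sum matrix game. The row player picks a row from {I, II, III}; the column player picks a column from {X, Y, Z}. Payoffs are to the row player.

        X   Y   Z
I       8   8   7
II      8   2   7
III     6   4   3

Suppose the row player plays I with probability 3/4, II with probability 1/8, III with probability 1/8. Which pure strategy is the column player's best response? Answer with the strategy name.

If the column player plays X, the row player's expected payoff is (3/4)·8 + (1/8)·8 + (1/8)·6 = 31/4.
If the column player plays Y, the row player's expected payoff is (3/4)·8 + (1/8)·2 + (1/8)·4 = 27/4.
If the column player plays Z, the row player's expected payoff is (3/4)·7 + (1/8)·7 + (1/8)·3 = 13/2.
The column player minimizes the row player's payoff; the smallest is 13/2, so the best response is Z.

Z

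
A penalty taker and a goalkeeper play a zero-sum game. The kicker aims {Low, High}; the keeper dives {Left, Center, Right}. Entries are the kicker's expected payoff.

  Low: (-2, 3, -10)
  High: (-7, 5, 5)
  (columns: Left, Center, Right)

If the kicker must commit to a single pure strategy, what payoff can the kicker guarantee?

-7

Row minima: Low → -10, High → -7.
The best of these is -7.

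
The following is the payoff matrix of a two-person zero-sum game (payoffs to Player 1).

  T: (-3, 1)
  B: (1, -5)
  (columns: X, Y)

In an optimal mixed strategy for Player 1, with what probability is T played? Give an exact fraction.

Row minima: T → -3, B → -5; maximin = -3.
Column maxima: X → 1, Y → 1; minimax = 1.
-3 ≠ 1, so there is no saddle point; optimal play is mixed.
Let Player 1 play T with probability p. Expected payoff against X: (-3)p + 1(1−p) = −4p + 1; against Y: 1p + (-5)(1−p) = 6p − 5.
Setting these equal: −4p + 1 = 6p − 5 ⇒ −10p = -6 ⇒ p = 3/5, and the value is (-4)·(3/5) + 1 = -7/5.
For Player 2: with q = P(X), equating T's and B's payoffs gives −4q + 1 = 6q − 5 ⇒ q = 3/5.

3/5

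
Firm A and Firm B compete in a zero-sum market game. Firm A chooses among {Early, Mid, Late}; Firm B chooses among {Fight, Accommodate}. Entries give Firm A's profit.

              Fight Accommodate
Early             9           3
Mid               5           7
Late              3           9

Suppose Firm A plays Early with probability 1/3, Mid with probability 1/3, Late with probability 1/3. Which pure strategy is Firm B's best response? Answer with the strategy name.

Fight

If Firm B plays Fight, Firm A's expected payoff is (1/3)·9 + (1/3)·5 + (1/3)·3 = 17/3.
If Firm B plays Accommodate, Firm A's expected payoff is (1/3)·3 + (1/3)·7 + (1/3)·9 = 19/3.
Firm B minimizes Firm A's payoff; the smallest is 17/3, so the best response is Fight.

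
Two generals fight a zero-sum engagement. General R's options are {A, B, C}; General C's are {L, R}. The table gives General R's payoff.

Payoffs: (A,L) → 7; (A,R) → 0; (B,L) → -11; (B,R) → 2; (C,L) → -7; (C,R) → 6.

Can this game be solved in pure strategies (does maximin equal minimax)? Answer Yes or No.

No

Row minima: A → 0, B → -11, C → -7; maximin = 0.
Column maxima: L → 7, R → 6; minimax = 6.
0 ≠ 6, so no pure-strategy equilibrium exists.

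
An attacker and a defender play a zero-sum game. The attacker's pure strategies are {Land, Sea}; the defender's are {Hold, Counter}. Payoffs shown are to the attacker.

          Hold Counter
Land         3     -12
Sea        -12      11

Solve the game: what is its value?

-111/38

Row minima: Land → -12, Sea → -12; maximin = -12.
Column maxima: Hold → 3, Counter → 11; minimax = 3.
-12 ≠ 3, so there is no saddle point; optimal play is mixed.
Let the attacker play Land with probability p. Expected payoff against Hold: 3p + (-12)(1−p) = 15p − 12; against Counter: (-12)p + 11(1−p) = −23p + 11.
Setting these equal: 15p − 12 = −23p + 11 ⇒ 38p = 23 ⇒ p = 23/38, and the value is (15)·(23/38) − 12 = -111/38.
For the defender: with q = P(Hold), equating Land's and Sea's payoffs gives 15q − 12 = −23q + 11 ⇒ q = 23/38.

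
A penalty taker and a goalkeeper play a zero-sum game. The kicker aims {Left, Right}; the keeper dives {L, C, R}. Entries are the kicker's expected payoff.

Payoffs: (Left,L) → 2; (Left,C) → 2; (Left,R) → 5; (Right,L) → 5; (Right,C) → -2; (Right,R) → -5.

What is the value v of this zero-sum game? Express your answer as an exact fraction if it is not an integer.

2

Row minima: Left → 2, Right → -5; maximin = 2.
Column maxima: L → 5, C → 2, R → 5; minimax = 2.
Since maximin = minimax = 2, there is a saddle point and the value is 2.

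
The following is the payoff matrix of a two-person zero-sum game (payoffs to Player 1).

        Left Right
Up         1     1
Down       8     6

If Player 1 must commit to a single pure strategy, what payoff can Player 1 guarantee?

Row minima: Up → 1, Down → 6.
The best of these is 6.

6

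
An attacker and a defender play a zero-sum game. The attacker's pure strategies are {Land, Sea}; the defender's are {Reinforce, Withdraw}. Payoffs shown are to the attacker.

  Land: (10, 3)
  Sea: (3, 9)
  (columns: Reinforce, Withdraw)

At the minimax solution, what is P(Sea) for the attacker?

7/13

Row minima: Land → 3, Sea → 3; maximin = 3.
Column maxima: Reinforce → 10, Withdraw → 9; minimax = 9.
3 ≠ 9, so there is no saddle point; optimal play is mixed.
Let the attacker play Land with probability p. Expected payoff against Reinforce: 10p + 3(1−p) = 7p + 3; against Withdraw: 3p + 9(1−p) = −6p + 9.
Setting these equal: 7p + 3 = −6p + 9 ⇒ 13p = 6 ⇒ p = 6/13, and the value is (7)·(6/13) + 3 = 81/13.
For the defender: with q = P(Reinforce), equating Land's and Sea's payoffs gives 7q + 3 = −6q + 9 ⇒ q = 6/13.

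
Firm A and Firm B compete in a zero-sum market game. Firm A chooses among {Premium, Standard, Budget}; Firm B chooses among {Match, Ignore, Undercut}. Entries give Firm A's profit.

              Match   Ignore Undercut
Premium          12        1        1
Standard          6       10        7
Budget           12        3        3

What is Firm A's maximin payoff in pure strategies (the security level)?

6

Row minima: Premium → 1, Standard → 6, Budget → 3.
The best of these is 6.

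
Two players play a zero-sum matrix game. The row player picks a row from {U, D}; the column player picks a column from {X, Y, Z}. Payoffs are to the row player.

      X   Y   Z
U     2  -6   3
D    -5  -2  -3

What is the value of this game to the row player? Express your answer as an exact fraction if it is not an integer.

Row minima: U → -6, D → -5; maximin = -5.
Column maxima: X → 2, Y → -2, Z → 3; minimax = -2.
-5 ≠ -2, so there is no saddle point; optimal play is mixed.
Z is strictly dominated by X (it gives the row player strictly more in every row), so the column player never plays it.
On the remaining 2×2 (U, D vs X, Y):
Let the row player play U with probability p. Expected payoff against X: 2p + (-5)(1−p) = 7p − 5; against Y: (-6)p + (-2)(1−p) = −4p − 2.
Setting these equal: 7p − 5 = −4p − 2 ⇒ 11p = 3 ⇒ p = 3/11, and the value is (7)·(3/11) − 5 = -34/11.
For the column player: with q = P(X), equating U's and D's payoffs gives 8q − 6 = −3q − 2 ⇒ q = 4/11.

-34/11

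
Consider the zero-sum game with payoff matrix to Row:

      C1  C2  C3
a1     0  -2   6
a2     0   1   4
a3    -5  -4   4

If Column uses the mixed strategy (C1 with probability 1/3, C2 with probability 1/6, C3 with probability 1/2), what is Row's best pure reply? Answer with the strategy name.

a1

Expected payoff of a1: (1/3)·0 + (1/6)·(-2) + (1/2)·6 = 8/3.
Expected payoff of a2: (1/3)·0 + (1/6)·1 + (1/2)·4 = 13/6.
Expected payoff of a3: (1/3)·(-5) + (1/6)·(-4) + (1/2)·4 = -1/3.
The largest is 8/3, so Row's best response is a1.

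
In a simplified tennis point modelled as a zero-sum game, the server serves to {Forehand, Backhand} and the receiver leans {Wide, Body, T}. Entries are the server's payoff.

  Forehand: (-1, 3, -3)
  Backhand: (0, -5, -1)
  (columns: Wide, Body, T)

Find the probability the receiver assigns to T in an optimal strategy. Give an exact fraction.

4/5

Row minima: Forehand → -3, Backhand → -5; maximin = -3.
Column maxima: Wide → 0, Body → 3, T → -1; minimax = -1.
-3 ≠ -1, so there is no saddle point; optimal play is mixed.
Wide is strictly dominated by T (it gives the server strictly more in every row), so the receiver never plays it.
On the remaining 2×2 (Forehand, Backhand vs Body, T):
Let the server play Forehand with probability p. Expected payoff against Body: 3p + (-5)(1−p) = 8p − 5; against T: (-3)p + (-1)(1−p) = −2p − 1.
Setting these equal: 8p − 5 = −2p − 1 ⇒ 10p = 4 ⇒ p = 2/5, and the value is (8)·(2/5) − 5 = -9/5.
For the receiver: with q = P(Body), equating Forehand's and Backhand's payoffs gives 6q − 3 = −4q − 1 ⇒ q = 1/5.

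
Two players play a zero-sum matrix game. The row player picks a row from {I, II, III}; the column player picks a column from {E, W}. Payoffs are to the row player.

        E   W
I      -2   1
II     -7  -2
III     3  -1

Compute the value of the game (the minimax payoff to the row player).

1/7

Row minima: I → -2, II → -7, III → -1; maximin = -1.
Column maxima: E → 3, W → 1; minimax = 1.
-1 ≠ 1, so there is no saddle point; optimal play is mixed.
II is strictly dominated by I, so the row player never plays it.
On the remaining 2×2 (I, III vs E, W):
Let the row player play I with probability p. Expected payoff against E: (-2)p + 3(1−p) = −5p + 3; against W: 1p + (-1)(1−p) = 2p − 1.
Setting these equal: −5p + 3 = 2p − 1 ⇒ −7p = -4 ⇒ p = 4/7, and the value is (-5)·(4/7) + 3 = 1/7.
For the column player: with q = P(E), equating I's and III's payoffs gives −3q + 1 = 4q − 1 ⇒ q = 2/7.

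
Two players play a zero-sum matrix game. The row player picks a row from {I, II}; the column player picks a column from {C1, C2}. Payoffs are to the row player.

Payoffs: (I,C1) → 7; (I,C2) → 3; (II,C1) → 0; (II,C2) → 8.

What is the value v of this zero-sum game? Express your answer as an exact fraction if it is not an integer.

14/3

Row minima: I → 3, II → 0; maximin = 3.
Column maxima: C1 → 7, C2 → 8; minimax = 7.
3 ≠ 7, so there is no saddle point; optimal play is mixed.
Let the row player play I with probability p. Expected payoff against C1: 7p + 0(1−p) = 7p; against C2: 3p + 8(1−p) = −5p + 8.
Setting these equal: 7p = −5p + 8 ⇒ 12p = 8 ⇒ p = 2/3, and the value is (7)·(2/3) = 14/3.
For the column player: with q = P(C1), equating I's and II's payoffs gives 4q + 3 = −8q + 8 ⇒ q = 5/12.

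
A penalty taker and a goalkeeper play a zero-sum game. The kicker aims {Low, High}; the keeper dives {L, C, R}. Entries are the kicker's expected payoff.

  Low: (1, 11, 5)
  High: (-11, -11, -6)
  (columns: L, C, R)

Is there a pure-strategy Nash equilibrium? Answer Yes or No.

Yes

Row minima: Low → 1, High → -11; maximin = 1.
Column maxima: L → 1, C → 11, R → 5; minimax = 1.
maximin = minimax = 1, so a saddle point exists.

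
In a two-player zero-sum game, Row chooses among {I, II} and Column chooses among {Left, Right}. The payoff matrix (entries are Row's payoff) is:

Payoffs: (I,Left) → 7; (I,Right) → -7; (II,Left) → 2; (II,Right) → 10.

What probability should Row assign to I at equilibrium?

4/11

Row minima: I → -7, II → 2; maximin = 2.
Column maxima: Left → 7, Right → 10; minimax = 7.
2 ≠ 7, so there is no saddle point; optimal play is mixed.
Let Row play I with probability p. Expected payoff against Left: 7p + 2(1−p) = 5p + 2; against Right: (-7)p + 10(1−p) = −17p + 10.
Setting these equal: 5p + 2 = −17p + 10 ⇒ 22p = 8 ⇒ p = 4/11, and the value is (5)·(4/11) + 2 = 42/11.
For Column: with q = P(Left), equating I's and II's payoffs gives 14q − 7 = −8q + 10 ⇒ q = 17/22.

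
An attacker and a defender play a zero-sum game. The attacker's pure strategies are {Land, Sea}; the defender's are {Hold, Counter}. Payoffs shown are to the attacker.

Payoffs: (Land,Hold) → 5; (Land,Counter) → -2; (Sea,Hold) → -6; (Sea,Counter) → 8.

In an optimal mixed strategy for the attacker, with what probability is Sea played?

1/3

Row minima: Land → -2, Sea → -6; maximin = -2.
Column maxima: Hold → 5, Counter → 8; minimax = 5.
-2 ≠ 5, so there is no saddle point; optimal play is mixed.
Let the attacker play Land with probability p. Expected payoff against Hold: 5p + (-6)(1−p) = 11p − 6; against Counter: (-2)p + 8(1−p) = −10p + 8.
Setting these equal: 11p − 6 = −10p + 8 ⇒ 21p = 14 ⇒ p = 2/3, and the value is (11)·(2/3) − 6 = 4/3.
For the defender: with q = P(Hold), equating Land's and Sea's payoffs gives 7q − 2 = −14q + 8 ⇒ q = 10/21.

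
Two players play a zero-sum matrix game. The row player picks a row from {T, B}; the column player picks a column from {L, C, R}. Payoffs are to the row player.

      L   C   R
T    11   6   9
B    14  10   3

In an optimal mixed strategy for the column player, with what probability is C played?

Row minima: T → 6, B → 3; maximin = 6.
Column maxima: L → 14, C → 10, R → 9; minimax = 9.
6 ≠ 9, so there is no saddle point; optimal play is mixed.
L is strictly dominated by C (it gives the row player strictly more in every row), so the column player never plays it.
On the remaining 2×2 (T, B vs C, R):
Let the row player play T with probability p. Expected payoff against C: 6p + 10(1−p) = −4p + 10; against R: 9p + 3(1−p) = 6p + 3.
Setting these equal: −4p + 10 = 6p + 3 ⇒ −10p = -7 ⇒ p = 7/10, and the value is (-4)·(7/10) + 10 = 36/5.
For the column player: with q = P(C), equating T's and B's payoffs gives −3q + 9 = 7q + 3 ⇒ q = 3/5.

3/5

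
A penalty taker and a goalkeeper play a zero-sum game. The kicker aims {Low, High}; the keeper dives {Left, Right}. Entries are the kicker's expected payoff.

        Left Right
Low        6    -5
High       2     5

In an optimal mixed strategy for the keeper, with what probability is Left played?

5/7

Row minima: Low → -5, High → 2; maximin = 2.
Column maxima: Left → 6, Right → 5; minimax = 5.
2 ≠ 5, so there is no saddle point; optimal play is mixed.
Let the kicker play Low with probability p. Expected payoff against Left: 6p + 2(1−p) = 4p + 2; against Right: (-5)p + 5(1−p) = −10p + 5.
Setting these equal: 4p + 2 = −10p + 5 ⇒ 14p = 3 ⇒ p = 3/14, and the value is (4)·(3/14) + 2 = 20/7.
For the keeper: with q = P(Left), equating Low's and High's payoffs gives 11q − 5 = −3q + 5 ⇒ q = 5/7.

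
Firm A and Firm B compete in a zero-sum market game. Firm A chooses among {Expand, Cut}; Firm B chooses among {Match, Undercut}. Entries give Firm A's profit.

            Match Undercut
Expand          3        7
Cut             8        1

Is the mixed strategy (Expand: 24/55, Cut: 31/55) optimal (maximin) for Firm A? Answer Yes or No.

No

Against Match this mix gives (24/55)·3 + (31/55)·8 = 64/11.
Against Undercut this mix gives (24/55)·7 + (31/55)·1 = 199/55.
Firm B will play Undercut, holding Firm A to 199/55. Shifting weight toward the row that does better against Undercut would raise this floor (the equalizing mix achieves 53/11 against both Undercut and Match), so the proposed strategy is not optimal.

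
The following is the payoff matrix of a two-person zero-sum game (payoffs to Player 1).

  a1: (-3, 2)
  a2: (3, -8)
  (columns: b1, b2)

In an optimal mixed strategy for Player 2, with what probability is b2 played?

3/8

Row minima: a1 → -3, a2 → -8; maximin = -3.
Column maxima: b1 → 3, b2 → 2; minimax = 2.
-3 ≠ 2, so there is no saddle point; optimal play is mixed.
Let Player 1 play a1 with probability p. Expected payoff against b1: (-3)p + 3(1−p) = −6p + 3; against b2: 2p + (-8)(1−p) = 10p − 8.
Setting these equal: −6p + 3 = 10p − 8 ⇒ −16p = -11 ⇒ p = 11/16, and the value is (-6)·(11/16) + 3 = -9/8.
For Player 2: with q = P(b1), equating a1's and a2's payoffs gives −5q + 2 = 11q − 8 ⇒ q = 5/8.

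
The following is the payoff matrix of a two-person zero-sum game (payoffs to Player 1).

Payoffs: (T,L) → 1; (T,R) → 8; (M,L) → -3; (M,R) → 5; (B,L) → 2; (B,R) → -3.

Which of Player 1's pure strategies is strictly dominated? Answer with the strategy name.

M

T gives a strictly higher payoff than M against every column: 1 > -3, 8 > 5.
So M is strictly dominated and Player 1 never plays it.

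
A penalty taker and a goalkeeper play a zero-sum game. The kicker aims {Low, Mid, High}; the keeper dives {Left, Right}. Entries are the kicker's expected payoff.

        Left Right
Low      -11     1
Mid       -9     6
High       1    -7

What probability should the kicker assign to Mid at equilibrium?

Row minima: Low → -11, Mid → -9, High → -7; maximin = -7.
Column maxima: Left → 1, Right → 6; minimax = 1.
-7 ≠ 1, so there is no saddle point; optimal play is mixed.
Low is strictly dominated by Mid, so the kicker never plays it.
On the remaining 2×2 (Mid, High vs Left, Right):
Let the kicker play Mid with probability p. Expected payoff against Left: (-9)p + 1(1−p) = −10p + 1; against Right: 6p + (-7)(1−p) = 13p − 7.
Setting these equal: −10p + 1 = 13p − 7 ⇒ −23p = -8 ⇒ p = 8/23, and the value is (-10)·(8/23) + 1 = -57/23.
For the keeper: with q = P(Left), equating Mid's and High's payoffs gives −15q + 6 = 8q − 7 ⇒ q = 13/23.

8/23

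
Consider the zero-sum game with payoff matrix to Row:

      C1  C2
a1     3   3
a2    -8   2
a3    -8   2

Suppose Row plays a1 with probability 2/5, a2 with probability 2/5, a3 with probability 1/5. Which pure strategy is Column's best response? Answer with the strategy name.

If Column plays C1, Row's expected payoff is (2/5)·3 + (2/5)·(-8) + (1/5)·(-8) = -18/5.
If Column plays C2, Row's expected payoff is (2/5)·3 + (2/5)·2 + (1/5)·2 = 12/5.
Column minimizes Row's payoff; the smallest is -18/5, so the best response is C1.

C1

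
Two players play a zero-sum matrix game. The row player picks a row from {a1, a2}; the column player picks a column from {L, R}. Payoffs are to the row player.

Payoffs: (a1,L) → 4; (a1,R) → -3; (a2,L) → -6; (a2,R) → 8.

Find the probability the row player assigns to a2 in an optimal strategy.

1/3

Row minima: a1 → -3, a2 → -6; maximin = -3.
Column maxima: L → 4, R → 8; minimax = 4.
-3 ≠ 4, so there is no saddle point; optimal play is mixed.
Let the row player play a1 with probability p. Expected payoff against L: 4p + (-6)(1−p) = 10p − 6; against R: (-3)p + 8(1−p) = −11p + 8.
Setting these equal: 10p − 6 = −11p + 8 ⇒ 21p = 14 ⇒ p = 2/3, and the value is (10)·(2/3) − 6 = 2/3.
For the column player: with q = P(L), equating a1's and a2's payoffs gives 7q − 3 = −14q + 8 ⇒ q = 11/21.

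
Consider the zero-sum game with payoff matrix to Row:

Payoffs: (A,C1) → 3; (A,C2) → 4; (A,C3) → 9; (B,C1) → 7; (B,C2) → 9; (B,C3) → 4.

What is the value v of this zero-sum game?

17/3

Row minima: A → 3, B → 4; maximin = 4.
Column maxima: C1 → 7, C2 → 9, C3 → 9; minimax = 7.
4 ≠ 7, so there is no saddle point; optimal play is mixed.
C2 is strictly dominated by C1 (it gives Row strictly more in every row), so Column never plays it.
On the remaining 2×2 (A, B vs C1, C3):
Let Row play A with probability p. Expected payoff against C1: 3p + 7(1−p) = −4p + 7; against C3: 9p + 4(1−p) = 5p + 4.
Setting these equal: −4p + 7 = 5p + 4 ⇒ −9p = -3 ⇒ p = 1/3, and the value is (-4)·(1/3) + 7 = 17/3.
For Column: with q = P(C1), equating A's and B's payoffs gives −6q + 9 = 3q + 4 ⇒ q = 5/9.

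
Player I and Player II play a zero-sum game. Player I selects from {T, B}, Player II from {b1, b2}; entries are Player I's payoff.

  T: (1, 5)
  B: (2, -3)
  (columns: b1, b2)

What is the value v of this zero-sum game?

Row minima: T → 1, B → -3; maximin = 1.
Column maxima: b1 → 2, b2 → 5; minimax = 2.
1 ≠ 2, so there is no saddle point; optimal play is mixed.
Let Player I play T with probability p. Expected payoff against b1: 1p + 2(1−p) = −p + 2; against b2: 5p + (-3)(1−p) = 8p − 3.
Setting these equal: −p + 2 = 8p − 3 ⇒ −9p = -5 ⇒ p = 5/9, and the value is (-1)·(5/9) + 2 = 13/9.
For Player II: with q = P(b1), equating T's and B's payoffs gives −4q + 5 = 5q − 3 ⇒ q = 8/9.

13/9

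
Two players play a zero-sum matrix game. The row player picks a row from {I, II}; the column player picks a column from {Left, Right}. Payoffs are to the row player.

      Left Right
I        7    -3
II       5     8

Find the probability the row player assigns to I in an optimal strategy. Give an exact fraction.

3/13

Row minima: I → -3, II → 5; maximin = 5.
Column maxima: Left → 7, Right → 8; minimax = 7.
5 ≠ 7, so there is no saddle point; optimal play is mixed.
Let the row player play I with probability p. Expected payoff against Left: 7p + 5(1−p) = 2p + 5; against Right: (-3)p + 8(1−p) = −11p + 8.
Setting these equal: 2p + 5 = −11p + 8 ⇒ 13p = 3 ⇒ p = 3/13, and the value is (2)·(3/13) + 5 = 71/13.
For the column player: with q = P(Left), equating I's and II's payoffs gives 10q − 3 = −3q + 8 ⇒ q = 11/13.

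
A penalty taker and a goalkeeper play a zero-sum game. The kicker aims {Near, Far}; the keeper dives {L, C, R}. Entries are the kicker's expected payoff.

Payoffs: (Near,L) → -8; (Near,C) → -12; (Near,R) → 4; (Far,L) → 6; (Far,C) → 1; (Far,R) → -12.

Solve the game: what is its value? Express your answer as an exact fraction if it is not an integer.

-140/29

Row minima: Near → -12, Far → -12; maximin = -12.
Column maxima: L → 6, C → 1, R → 4; minimax = 1.
-12 ≠ 1, so there is no saddle point; optimal play is mixed.
L is strictly dominated by C (it gives the kicker strictly more in every row), so the keeper never plays it.
On the remaining 2×2 (Near, Far vs C, R):
Let the kicker play Near with probability p. Expected payoff against C: (-12)p + 1(1−p) = −13p + 1; against R: 4p + (-12)(1−p) = 16p − 12.
Setting these equal: −13p + 1 = 16p − 12 ⇒ −29p = -13 ⇒ p = 13/29, and the value is (-13)·(13/29) + 1 = -140/29.
For the keeper: with q = P(C), equating Near's and Far's payoffs gives −16q + 4 = 13q − 12 ⇒ q = 16/29.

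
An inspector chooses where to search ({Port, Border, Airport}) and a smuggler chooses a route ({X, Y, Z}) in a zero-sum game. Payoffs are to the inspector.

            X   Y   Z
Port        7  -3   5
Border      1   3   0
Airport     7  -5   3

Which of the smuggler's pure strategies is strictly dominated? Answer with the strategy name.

X

Z holds the inspector's payoff strictly below X in every row: 5 < 7, 0 < 1, 3 < 7.
So X is strictly dominated for the smuggler.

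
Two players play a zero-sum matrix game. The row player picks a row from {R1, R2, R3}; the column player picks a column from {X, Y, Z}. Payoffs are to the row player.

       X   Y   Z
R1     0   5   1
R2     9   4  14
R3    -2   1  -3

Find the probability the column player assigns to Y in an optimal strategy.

Row minima: R1 → 0, R2 → 4, R3 → -3; maximin = 4.
Column maxima: X → 9, Y → 5, Z → 14; minimax = 5.
4 ≠ 5, so there is no saddle point; optimal play is mixed.
R3 is strictly dominated by R1, so the row player never plays it.
With R3 eliminated, Z is strictly dominated by X (it gives the row player strictly more in every remaining row), so the column player never plays it.
On the remaining 2×2 (R1, R2 vs X, Y):
Let the row player play R1 with probability p. Expected payoff against X: 0p + 9(1−p) = −9p + 9; against Y: 5p + 4(1−p) = p + 4.
Setting these equal: −9p + 9 = p + 4 ⇒ −10p = -5 ⇒ p = 1/2, and the value is (-9)·(1/2) + 9 = 9/2.
For the column player: with q = P(X), equating R1's and R2's payoffs gives −5q + 5 = 5q + 4 ⇒ q = 1/10.

9/10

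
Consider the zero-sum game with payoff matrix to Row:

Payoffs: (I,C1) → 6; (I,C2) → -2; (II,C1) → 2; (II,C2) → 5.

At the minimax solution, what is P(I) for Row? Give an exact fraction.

Row minima: I → -2, II → 2; maximin = 2.
Column maxima: C1 → 6, C2 → 5; minimax = 5.
2 ≠ 5, so there is no saddle point; optimal play is mixed.
Let Row play I with probability p. Expected payoff against C1: 6p + 2(1−p) = 4p + 2; against C2: (-2)p + 5(1−p) = −7p + 5.
Setting these equal: 4p + 2 = −7p + 5 ⇒ 11p = 3 ⇒ p = 3/11, and the value is (4)·(3/11) + 2 = 34/11.
For Column: with q = P(C1), equating I's and II's payoffs gives 8q − 2 = −3q + 5 ⇒ q = 7/11.

3/11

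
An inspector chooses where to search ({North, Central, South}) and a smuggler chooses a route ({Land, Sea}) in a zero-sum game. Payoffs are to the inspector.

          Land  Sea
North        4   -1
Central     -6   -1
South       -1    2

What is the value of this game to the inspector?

Row minima: North → -1, Central → -6, South → -1; maximin = -1.
Column maxima: Land → 4, Sea → 2; minimax = 2.
-1 ≠ 2, so there is no saddle point; optimal play is mixed.
Central is strictly dominated by South, so the inspector never plays it.
On the remaining 2×2 (North, South vs Land, Sea):
Let the inspector play North with probability p. Expected payoff against Land: 4p + (-1)(1−p) = 5p − 1; against Sea: (-1)p + 2(1−p) = −3p + 2.
Setting these equal: 5p − 1 = −3p + 2 ⇒ 8p = 3 ⇒ p = 3/8, and the value is (5)·(3/8) − 1 = 7/8.
For the smuggler: with q = P(Land), equating North's and South's payoffs gives 5q − 1 = −3q + 2 ⇒ q = 3/8.

7/8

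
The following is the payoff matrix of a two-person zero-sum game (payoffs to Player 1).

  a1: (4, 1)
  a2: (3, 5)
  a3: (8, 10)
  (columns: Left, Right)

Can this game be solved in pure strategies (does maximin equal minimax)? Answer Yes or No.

Yes

Row minima: a1 → 1, a2 → 3, a3 → 8; maximin = 8.
Column maxima: Left → 8, Right → 10; minimax = 8.
maximin = minimax = 8, so a saddle point exists.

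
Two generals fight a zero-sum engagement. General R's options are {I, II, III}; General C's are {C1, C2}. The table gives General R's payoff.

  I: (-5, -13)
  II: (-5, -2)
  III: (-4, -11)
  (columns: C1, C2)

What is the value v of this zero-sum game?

Row minima: I → -13, II → -5, III → -11; maximin = -5.
Column maxima: C1 → -4, C2 → -2; minimax = -4.
-5 ≠ -4, so there is no saddle point; optimal play is mixed.
I is strictly dominated by III, so General R never plays it.
On the remaining 2×2 (II, III vs C1, C2):
Let General R play II with probability p. Expected payoff against C1: (-5)p + (-4)(1−p) = −p − 4; against C2: (-2)p + (-11)(1−p) = 9p − 11.
Setting these equal: −p − 4 = 9p − 11 ⇒ −10p = -7 ⇒ p = 7/10, and the value is (-1)·(7/10) − 4 = -47/10.
For General C: with q = P(C1), equating II's and III's payoffs gives −3q − 2 = 7q − 11 ⇒ q = 9/10.

-47/10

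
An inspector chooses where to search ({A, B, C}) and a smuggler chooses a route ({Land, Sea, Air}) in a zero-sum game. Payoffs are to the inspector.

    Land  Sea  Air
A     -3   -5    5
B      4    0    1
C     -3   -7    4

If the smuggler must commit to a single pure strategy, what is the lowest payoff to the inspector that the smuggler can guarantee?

0

Column maxima: Land → 4, Sea → 0, Air → 5.
The smallest of these is 0.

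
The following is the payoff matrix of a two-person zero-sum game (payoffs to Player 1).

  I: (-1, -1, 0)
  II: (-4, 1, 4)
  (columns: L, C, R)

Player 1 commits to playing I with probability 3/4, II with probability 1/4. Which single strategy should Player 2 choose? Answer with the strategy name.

L

If Player 2 plays L, Player 1's expected payoff is (3/4)·(-1) + (1/4)·(-4) = -7/4.
If Player 2 plays C, Player 1's expected payoff is (3/4)·(-1) + (1/4)·1 = -1/2.
If Player 2 plays R, Player 1's expected payoff is (3/4)·0 + (1/4)·4 = 1.
Player 2 minimizes Player 1's payoff; the smallest is -7/4, so the best response is L.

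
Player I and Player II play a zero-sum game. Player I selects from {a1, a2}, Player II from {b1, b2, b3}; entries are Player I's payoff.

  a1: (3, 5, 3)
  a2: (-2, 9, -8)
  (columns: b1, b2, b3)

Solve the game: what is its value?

Row minima: a1 → 3, a2 → -8; maximin = 3.
Column maxima: b1 → 3, b2 → 9, b3 → 3; minimax = 3.
Since maximin = minimax = 3, there is a saddle point and the value is 3.

3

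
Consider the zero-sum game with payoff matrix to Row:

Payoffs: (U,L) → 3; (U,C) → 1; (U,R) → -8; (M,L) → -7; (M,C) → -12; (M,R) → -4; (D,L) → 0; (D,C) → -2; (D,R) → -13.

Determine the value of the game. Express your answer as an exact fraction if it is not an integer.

-100/17

Row minima: U → -8, M → -12, D → -13; maximin = -8.
Column maxima: L → 3, C → 1, R → -4; minimax = -4.
-8 ≠ -4, so there is no saddle point; optimal play is mixed.
D is strictly dominated by U, so Row never plays it.
L is strictly dominated by C (it gives Row strictly more in every row), so Column never plays it.
On the remaining 2×2 (U, M vs C, R):
Let Row play U with probability p. Expected payoff against C: 1p + (-12)(1−p) = 13p − 12; against R: (-8)p + (-4)(1−p) = −4p − 4.
Setting these equal: 13p − 12 = −4p − 4 ⇒ 17p = 8 ⇒ p = 8/17, and the value is (13)·(8/17) − 12 = -100/17.
For Column: with q = P(C), equating U's and M's payoffs gives 9q − 8 = −8q − 4 ⇒ q = 4/17.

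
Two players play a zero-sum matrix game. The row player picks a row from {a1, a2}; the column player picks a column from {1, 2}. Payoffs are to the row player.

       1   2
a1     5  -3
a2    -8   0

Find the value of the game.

Row minima: a1 → -3, a2 → -8; maximin = -3.
Column maxima: 1 → 5, 2 → 0; minimax = 0.
-3 ≠ 0, so there is no saddle point; optimal play is mixed.
Let the row player play a1 with probability p. Expected payoff against 1: 5p + (-8)(1−p) = 13p − 8; against 2: (-3)p + 0(1−p) = −3p.
Setting these equal: 13p − 8 = −3p ⇒ 16p = 8 ⇒ p = 1/2, and the value is (13)·(1/2) − 8 = -3/2.
For the column player: with q = P(1), equating a1's and a2's payoffs gives 8q − 3 = −8q ⇒ q = 3/16.

-3/2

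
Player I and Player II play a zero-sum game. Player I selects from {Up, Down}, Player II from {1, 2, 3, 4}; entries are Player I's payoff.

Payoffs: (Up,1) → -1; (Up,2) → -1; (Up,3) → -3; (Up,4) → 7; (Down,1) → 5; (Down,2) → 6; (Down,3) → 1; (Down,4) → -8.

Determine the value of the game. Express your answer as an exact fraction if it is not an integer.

-17/19

Row minima: Up → -3, Down → -8; maximin = -3.
Column maxima: 1 → 5, 2 → 6, 3 → 1, 4 → 7; minimax = 1.
-3 ≠ 1, so there is no saddle point; optimal play is mixed.
1 is strictly dominated by 3 (it gives Player I strictly more in every row), so Player II never plays it.
2 is strictly dominated by 3 (it gives Player I strictly more in every row), so Player II never plays it.
On the remaining 2×2 (Up, Down vs 3, 4):
Let Player I play Up with probability p. Expected payoff against 3: (-3)p + 1(1−p) = −4p + 1; against 4: 7p + (-8)(1−p) = 15p − 8.
Setting these equal: −4p + 1 = 15p − 8 ⇒ −19p = -9 ⇒ p = 9/19, and the value is (-4)·(9/19) + 1 = -17/19.
For Player II: with q = P(3), equating Up's and Down's payoffs gives −10q + 7 = 9q − 8 ⇒ q = 15/19.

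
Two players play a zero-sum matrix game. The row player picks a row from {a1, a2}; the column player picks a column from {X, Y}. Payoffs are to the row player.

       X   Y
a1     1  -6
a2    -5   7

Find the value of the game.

-23/19

Row minima: a1 → -6, a2 → -5; maximin = -5.
Column maxima: X → 1, Y → 7; minimax = 1.
-5 ≠ 1, so there is no saddle point; optimal play is mixed.
Let the row player play a1 with probability p. Expected payoff against X: 1p + (-5)(1−p) = 6p − 5; against Y: (-6)p + 7(1−p) = −13p + 7.
Setting these equal: 6p − 5 = −13p + 7 ⇒ 19p = 12 ⇒ p = 12/19, and the value is (6)·(12/19) − 5 = -23/19.
For the column player: with q = P(X), equating a1's and a2's payoffs gives 7q − 6 = −12q + 7 ⇒ q = 13/19.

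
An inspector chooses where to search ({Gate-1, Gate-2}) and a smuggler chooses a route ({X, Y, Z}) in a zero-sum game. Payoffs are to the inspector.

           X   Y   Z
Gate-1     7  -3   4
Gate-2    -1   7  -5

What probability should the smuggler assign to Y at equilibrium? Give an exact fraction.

Row minima: Gate-1 → -3, Gate-2 → -5; maximin = -3.
Column maxima: X → 7, Y → 7, Z → 4; minimax = 4.
-3 ≠ 4, so there is no saddle point; optimal play is mixed.
X is strictly dominated by Z (it gives the inspector strictly more in every row), so the smuggler never plays it.
On the remaining 2×2 (Gate-1, Gate-2 vs Y, Z):
Let the inspector play Gate-1 with probability p. Expected payoff against Y: (-3)p + 7(1−p) = −10p + 7; against Z: 4p + (-5)(1−p) = 9p − 5.
Setting these equal: −10p + 7 = 9p − 5 ⇒ −19p = -12 ⇒ p = 12/19, and the value is (-10)·(12/19) + 7 = 13/19.
For the smuggler: with q = P(Y), equating Gate-1's and Gate-2's payoffs gives −7q + 4 = 12q − 5 ⇒ q = 9/19.

9/19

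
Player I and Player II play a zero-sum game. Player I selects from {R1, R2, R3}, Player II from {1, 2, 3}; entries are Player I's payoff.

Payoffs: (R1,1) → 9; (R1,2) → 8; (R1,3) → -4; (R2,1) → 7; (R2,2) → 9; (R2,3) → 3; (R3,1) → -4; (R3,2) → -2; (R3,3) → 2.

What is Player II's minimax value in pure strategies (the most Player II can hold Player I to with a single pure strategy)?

3

Column maxima: 1 → 9, 2 → 9, 3 → 3.
The smallest of these is 3.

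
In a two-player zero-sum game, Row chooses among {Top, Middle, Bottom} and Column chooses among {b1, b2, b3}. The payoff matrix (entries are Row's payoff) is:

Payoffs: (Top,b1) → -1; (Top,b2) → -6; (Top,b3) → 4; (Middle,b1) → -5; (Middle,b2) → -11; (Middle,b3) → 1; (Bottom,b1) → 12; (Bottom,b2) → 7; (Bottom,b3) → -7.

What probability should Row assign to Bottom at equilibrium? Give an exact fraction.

Row minima: Top → -6, Middle → -11, Bottom → -7; maximin = -6.
Column maxima: b1 → 12, b2 → 7, b3 → 4; minimax = 4.
-6 ≠ 4, so there is no saddle point; optimal play is mixed.
Middle is strictly dominated by Top, so Row never plays it.
b1 is strictly dominated by b2 (it gives Row strictly more in every row), so Column never plays it.
On the remaining 2×2 (Top, Bottom vs b2, b3):
Let Row play Top with probability p. Expected payoff against b2: (-6)p + 7(1−p) = −13p + 7; against b3: 4p + (-7)(1−p) = 11p − 7.
Setting these equal: −13p + 7 = 11p − 7 ⇒ −24p = -14 ⇒ p = 7/12, and the value is (-13)·(7/12) + 7 = -7/12.
For Column: with q = P(b2), equating Top's and Bottom's payoffs gives −10q + 4 = 14q − 7 ⇒ q = 11/24.

5/12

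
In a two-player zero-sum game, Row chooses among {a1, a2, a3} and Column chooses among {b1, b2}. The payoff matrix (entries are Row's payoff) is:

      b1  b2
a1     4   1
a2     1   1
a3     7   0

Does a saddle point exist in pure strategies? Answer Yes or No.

Yes

Row minima: a1 → 1, a2 → 1, a3 → 0; maximin = 1.
Column maxima: b1 → 7, b2 → 1; minimax = 1.
maximin = minimax = 1, so a saddle point exists.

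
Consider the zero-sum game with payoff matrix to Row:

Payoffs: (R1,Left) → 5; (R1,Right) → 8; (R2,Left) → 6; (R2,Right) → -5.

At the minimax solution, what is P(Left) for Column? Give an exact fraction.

Row minima: R1 → 5, R2 → -5; maximin = 5.
Column maxima: Left → 6, Right → 8; minimax = 6.
5 ≠ 6, so there is no saddle point; optimal play is mixed.
Let Row play R1 with probability p. Expected payoff against Left: 5p + 6(1−p) = −p + 6; against Right: 8p + (-5)(1−p) = 13p − 5.
Setting these equal: −p + 6 = 13p − 5 ⇒ −14p = -11 ⇒ p = 11/14, and the value is (-1)·(11/14) + 6 = 73/14.
For Column: with q = P(Left), equating R1's and R2's payoffs gives −3q + 8 = 11q − 5 ⇒ q = 13/14.

13/14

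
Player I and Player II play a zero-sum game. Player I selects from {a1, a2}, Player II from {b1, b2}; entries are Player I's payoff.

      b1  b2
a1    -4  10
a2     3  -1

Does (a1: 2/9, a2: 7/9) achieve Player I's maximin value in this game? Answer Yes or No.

Yes

Against b1 this mix gives (2/9)·(-4) + (7/9)·3 = 13/9.
Against b2 this mix gives (2/9)·10 + (7/9)·(-1) = 13/9.
All of Player II's active replies (b1, b2) yield 13/9, and no column does worse for Player I. The mix makes Player II indifferent and guarantees 13/9, so it is optimal.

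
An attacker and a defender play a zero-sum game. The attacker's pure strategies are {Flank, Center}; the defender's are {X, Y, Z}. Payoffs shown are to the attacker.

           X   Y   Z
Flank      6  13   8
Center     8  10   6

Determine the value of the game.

7

Row minima: Flank → 6, Center → 6; maximin = 6.
Column maxima: X → 8, Y → 13, Z → 8; minimax = 8.
6 ≠ 8, so there is no saddle point; optimal play is mixed.
Y is strictly dominated by X (it gives the attacker strictly more in every row), so the defender never plays it.
On the remaining 2×2 (Flank, Center vs X, Z):
Let the attacker play Flank with probability p. Expected payoff against X: 6p + 8(1−p) = −2p + 8; against Z: 8p + 6(1−p) = 2p + 6.
Setting these equal: −2p + 8 = 2p + 6 ⇒ −4p = -2 ⇒ p = 1/2, and the value is (-2)·(1/2) + 8 = 7.
For the defender: with q = P(X), equating Flank's and Center's payoffs gives −2q + 8 = 2q + 6 ⇒ q = 1/2.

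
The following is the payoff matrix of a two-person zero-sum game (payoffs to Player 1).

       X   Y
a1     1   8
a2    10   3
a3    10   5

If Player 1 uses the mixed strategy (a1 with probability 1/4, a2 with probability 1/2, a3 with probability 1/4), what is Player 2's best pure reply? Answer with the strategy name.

If Player 2 plays X, Player 1's expected payoff is (1/4)·1 + (1/2)·10 + (1/4)·10 = 31/4.
If Player 2 plays Y, Player 1's expected payoff is (1/4)·8 + (1/2)·3 + (1/4)·5 = 19/4.
Player 2 minimizes Player 1's payoff; the smallest is 19/4, so the best response is Y.

Y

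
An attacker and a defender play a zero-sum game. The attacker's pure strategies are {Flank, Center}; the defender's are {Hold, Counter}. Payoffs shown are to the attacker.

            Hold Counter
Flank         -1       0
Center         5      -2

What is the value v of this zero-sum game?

-1/4

Row minima: Flank → -1, Center → -2; maximin = -1.
Column maxima: Hold → 5, Counter → 0; minimax = 0.
-1 ≠ 0, so there is no saddle point; optimal play is mixed.
Let the attacker play Flank with probability p. Expected payoff against Hold: (-1)p + 5(1−p) = −6p + 5; against Counter: 0p + (-2)(1−p) = 2p − 2.
Setting these equal: −6p + 5 = 2p − 2 ⇒ −8p = -7 ⇒ p = 7/8, and the value is (-6)·(7/8) + 5 = -1/4.
For the defender: with q = P(Hold), equating Flank's and Center's payoffs gives −q = 7q − 2 ⇒ q = 1/4.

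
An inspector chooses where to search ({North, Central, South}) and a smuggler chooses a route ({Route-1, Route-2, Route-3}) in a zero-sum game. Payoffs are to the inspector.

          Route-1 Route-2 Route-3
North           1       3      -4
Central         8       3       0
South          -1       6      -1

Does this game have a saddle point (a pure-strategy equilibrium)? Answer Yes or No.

Yes

Row minima: North → -4, Central → 0, South → -1; maximin = 0.
Column maxima: Route-1 → 8, Route-2 → 6, Route-3 → 0; minimax = 0.
maximin = minimax = 0, so a saddle point exists.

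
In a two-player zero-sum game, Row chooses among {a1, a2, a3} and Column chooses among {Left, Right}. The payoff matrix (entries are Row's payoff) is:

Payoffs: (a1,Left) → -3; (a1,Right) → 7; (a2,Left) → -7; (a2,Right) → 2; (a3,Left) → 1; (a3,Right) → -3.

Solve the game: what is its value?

Row minima: a1 → -3, a2 → -7, a3 → -3; maximin = -3.
Column maxima: Left → 1, Right → 7; minimax = 1.
-3 ≠ 1, so there is no saddle point; optimal play is mixed.
a2 is strictly dominated by a1, so Row never plays it.
On the remaining 2×2 (a1, a3 vs Left, Right):
Let Row play a1 with probability p. Expected payoff against Left: (-3)p + 1(1−p) = −4p + 1; against Right: 7p + (-3)(1−p) = 10p − 3.
Setting these equal: −4p + 1 = 10p − 3 ⇒ −14p = -4 ⇒ p = 2/7, and the value is (-4)·(2/7) + 1 = -1/7.
For Column: with q = P(Left), equating a1's and a3's payoffs gives −10q + 7 = 4q − 3 ⇒ q = 5/7.

-1/7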